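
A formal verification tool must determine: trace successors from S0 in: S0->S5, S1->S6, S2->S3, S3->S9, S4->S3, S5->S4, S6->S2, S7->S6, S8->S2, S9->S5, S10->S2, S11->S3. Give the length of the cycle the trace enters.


Trace from S0 until a state repeats:
  S0 -> S5 -> S4 -> S3 -> S9 -> S5
S5 first seen at step 1, revisited at step 5.
Cycle length = 5 - 1 = 4

4


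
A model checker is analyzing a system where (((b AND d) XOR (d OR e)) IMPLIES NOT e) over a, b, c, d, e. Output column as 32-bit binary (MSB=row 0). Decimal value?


Formula: (((b AND d) XOR (d OR e)) IMPLIES NOT e) over a, b, c, d, e (32 rows)
Evaluate each row (bits = a,b,c,d,e, MSB first):
  row 0 [00000]: (((0 AND 0) XOR (0 OR 0)) IMPLIES NOT 0) -> 1
  row 1 [00001]: (((0 AND 0) XOR (0 OR 1)) IMPLIES NOT 1) -> 0
  row 2 [00010]: (((0 AND 1) XOR (1 OR 0)) IMPLIES NOT 0) -> 1
  row 3 [00011]: (((0 AND 1) XOR (1 OR 1)) IMPLIES NOT 1) -> 0
  row 4 [00100]: (((0 AND 0) XOR (0 OR 0)) IMPLIES NOT 0) -> 1
  row 5 [00101]: (((0 AND 0) XOR (0 OR 1)) IMPLIES NOT 1) -> 0
  row 6 [00110]: (((0 AND 1) XOR (1 OR 0)) IMPLIES NOT 0) -> 1
  row 7 [00111]: (((0 AND 1) XOR (1 OR 1)) IMPLIES NOT 1) -> 0
  row 8 [01000]: (((1 AND 0) XOR (0 OR 0)) IMPLIES NOT 0) -> 1
  row 9 [01001]: (((1 AND 0) XOR (0 OR 1)) IMPLIES NOT 1) -> 0
  row 10 [01010]: (((1 AND 1) XOR (1 OR 0)) IMPLIES NOT 0) -> 1
  row 11 [01011]: (((1 AND 1) XOR (1 OR 1)) IMPLIES NOT 1) -> 1
  row 12 [01100]: (((1 AND 0) XOR (0 OR 0)) IMPLIES NOT 0) -> 1
  row 13 [01101]: (((1 AND 0) XOR (0 OR 1)) IMPLIES NOT 1) -> 0
  row 14 [01110]: (((1 AND 1) XOR (1 OR 0)) IMPLIES NOT 0) -> 1
  row 15 [01111]: (((1 AND 1) XOR (1 OR 1)) IMPLIES NOT 1) -> 1
  row 16 [10000]: (((0 AND 0) XOR (0 OR 0)) IMPLIES NOT 0) -> 1
  row 17 [10001]: (((0 AND 0) XOR (0 OR 1)) IMPLIES NOT 1) -> 0
  row 18 [10010]: (((0 AND 1) XOR (1 OR 0)) IMPLIES NOT 0) -> 1
  row 19 [10011]: (((0 AND 1) XOR (1 OR 1)) IMPLIES NOT 1) -> 0
  row 20 [10100]: (((0 AND 0) XOR (0 OR 0)) IMPLIES NOT 0) -> 1
  row 21 [10101]: (((0 AND 0) XOR (0 OR 1)) IMPLIES NOT 1) -> 0
  row 22 [10110]: (((0 AND 1) XOR (1 OR 0)) IMPLIES NOT 0) -> 1
  row 23 [10111]: (((0 AND 1) XOR (1 OR 1)) IMPLIES NOT 1) -> 0
  row 24 [11000]: (((1 AND 0) XOR (0 OR 0)) IMPLIES NOT 0) -> 1
  row 25 [11001]: (((1 AND 0) XOR (0 OR 1)) IMPLIES NOT 1) -> 0
  row 26 [11010]: (((1 AND 1) XOR (1 OR 0)) IMPLIES NOT 0) -> 1
  row 27 [11011]: (((1 AND 1) XOR (1 OR 1)) IMPLIES NOT 1) -> 1
  row 28 [11100]: (((1 AND 0) XOR (0 OR 0)) IMPLIES NOT 0) -> 1
  row 29 [11101]: (((1 AND 0) XOR (0 OR 1)) IMPLIES NOT 1) -> 0
  row 30 [11110]: (((1 AND 1) XOR (1 OR 0)) IMPLIES NOT 0) -> 1
  row 31 [11111]: (((1 AND 1) XOR (1 OR 1)) IMPLIES NOT 1) -> 1
Full result column, 4 rows per line (a,b,c fixed per line; d,e runs 00..11 left to right):
  rows 0-3 [a,b,c=000]: 1010  = hex A
  rows 4-7 [a,b,c=001]: 1010  = hex A
  rows 8-11 [a,b,c=010]: 1011  = hex B
  rows 12-15 [a,b,c=011]: 1011  = hex B
  rows 16-19 [a,b,c=100]: 1010  = hex A
  rows 20-23 [a,b,c=101]: 1010  = hex A
  rows 24-27 [a,b,c=110]: 1011  = hex B
  rows 28-31 [a,b,c=111]: 1011  = hex B
Output column (row 0 .. row 31) = 10101010101110111010101010111011
Output column grouped in 4s = 1010 1010 1011 1011 1010 1010 1011 1011 = 0xAABBAABB
Convert to decimal digit by digit (value = value*16 + digit):
  A -> 10
  10*16 + 10 (A) = 170
  170*16 + 11 (B) = 2731
  2731*16 + 11 (B) = 43707
  43707*16 + 10 (A) = 699322
  699322*16 + 10 (A) = 11189162
  11189162*16 + 11 (B) = 179026603
  179026603*16 + 11 (B) = 2864425659
Decimal = 2864425659

2864425659


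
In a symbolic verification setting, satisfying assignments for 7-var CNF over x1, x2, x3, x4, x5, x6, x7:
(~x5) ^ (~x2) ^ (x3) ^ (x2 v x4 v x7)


CNF with 4 clauses over 7 vars (128 assignments).
An assignment satisfies CNF iff every clause has >=1 true literal.
Check each row (bits = x1,x2,x3,x4,x5,x6,x7; clause T/F shown):
  row 0 [0000000]: clauses=TTFF -> 0
  row 1 [0000001]: clauses=TTFT -> 0
  row 2 [0000010]: clauses=TTFF -> 0
  row 3 [0000011]: clauses=TTFT -> 0
  row 4 [0000100]: clauses=FTFF -> 0
  (every remaining row is evaluated the same way; all 128 results are listed next)
Full result column, 8 rows per line (x1,x2,x3,x4 fixed per line; x5,x6,x7 runs 000..111 left to right):
  rows 0-7 [x1,x2,x3,x4=0000]: 00000000  (ones: 0)
  rows 8-15 [x1,x2,x3,x4=0001]: 00000000  (ones: 0)
  rows 16-23 [x1,x2,x3,x4=0010]: 01010000  (ones: 2)
  rows 24-31 [x1,x2,x3,x4=0011]: 11110000  (ones: 4)
  rows 32-39 [x1,x2,x3,x4=0100]: 00000000  (ones: 0)
  rows 40-47 [x1,x2,x3,x4=0101]: 00000000  (ones: 0)
  rows 48-55 [x1,x2,x3,x4=0110]: 00000000  (ones: 0)
  rows 56-63 [x1,x2,x3,x4=0111]: 00000000  (ones: 0)
  rows 64-71 [x1,x2,x3,x4=1000]: 00000000  (ones: 0)
  rows 72-79 [x1,x2,x3,x4=1001]: 00000000  (ones: 0)
  rows 80-87 [x1,x2,x3,x4=1010]: 01010000  (ones: 2)
  rows 88-95 [x1,x2,x3,x4=1011]: 11110000  (ones: 4)
  rows 96-103 [x1,x2,x3,x4=1100]: 00000000  (ones: 0)
  rows 104-111 [x1,x2,x3,x4=1101]: 00000000  (ones: 0)
  rows 112-119 [x1,x2,x3,x4=1110]: 00000000  (ones: 0)
  rows 120-127 [x1,x2,x3,x4=1111]: 00000000  (ones: 0)
Satisfying assignments = 0+0+2+4+0+0+0+0+0+0+2+4+0+0+0+0 = 12

12


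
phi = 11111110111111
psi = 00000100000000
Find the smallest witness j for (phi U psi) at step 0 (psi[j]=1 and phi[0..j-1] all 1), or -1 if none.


(phi U psi) at 0: need smallest j with psi[j]=1 and phi[i]=1 for all i in [0,j).
Scan from step 0:
  step 0: phi=1, psi=0 -> continue
  step 1: phi=1, psi=0 -> continue
  step 2: phi=1, psi=0 -> continue
  step 3: phi=1, psi=0 -> continue
  step 5: psi=1 and phi held for [0,5) -> witness found
Witness step = 5

5


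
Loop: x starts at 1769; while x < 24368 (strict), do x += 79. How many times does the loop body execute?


Step 1: x goes from 1769 toward 24368 by 79; the body runs while x<24368, so iterations = ceil((bound-start)/step)
Step 2: Distance=22599
Step 3: ceil(22599/79)=287

287


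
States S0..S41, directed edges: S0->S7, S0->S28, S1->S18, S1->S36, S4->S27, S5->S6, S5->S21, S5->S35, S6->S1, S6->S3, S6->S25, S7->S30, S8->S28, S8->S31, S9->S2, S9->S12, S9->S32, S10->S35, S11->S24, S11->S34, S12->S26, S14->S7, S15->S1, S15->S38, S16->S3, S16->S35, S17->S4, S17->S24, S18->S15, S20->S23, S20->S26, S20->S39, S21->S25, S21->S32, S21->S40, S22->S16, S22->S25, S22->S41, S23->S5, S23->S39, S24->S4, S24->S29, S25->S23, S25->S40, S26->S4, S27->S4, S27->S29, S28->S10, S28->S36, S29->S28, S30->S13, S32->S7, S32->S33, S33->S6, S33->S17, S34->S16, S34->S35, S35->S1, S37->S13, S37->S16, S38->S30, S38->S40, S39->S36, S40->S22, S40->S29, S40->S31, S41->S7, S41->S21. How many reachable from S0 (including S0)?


BFS from S0:
  layer 0: {S0}
  layer 1: {S7, S28}
  layer 2: {S10, S30, S36}
  layer 3: {S13, S35}
  layer 4: {S1}
  layer 5: {S18}
  layer 6: {S15}
  layer 7: {S38}
  layer 8: {S40}
  layer 9: {S22, S29, S31}
  layer 10: {S16, S25, S41}
  layer 11: {S3, S21, S23}
  layer 12: {S5, S32, S39}
  layer 13: {S6, S33}
  layer 14: {S17}
  layer 15: {S4, S24}
  layer 16: {S27}
Reachable set: {S0, S1, S3, S4, S5, S6, S7, S10, S13, S15, S16, S17, S18, S21, S22, S23, S24, S25, S27, S28, S29, S30, S31, S32, S33, S35, S36, S38, S39, S40, S41}
Count = 31

31


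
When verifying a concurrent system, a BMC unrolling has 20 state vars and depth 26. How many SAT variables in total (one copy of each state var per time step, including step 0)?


BMC unrolls to depth k, creating one copy of each state var for steps 0..k.
Step count = 26 + 1 = 27 (steps 0 through 26)
Vars per step = 20
Total = 20 * 27 = 540

540


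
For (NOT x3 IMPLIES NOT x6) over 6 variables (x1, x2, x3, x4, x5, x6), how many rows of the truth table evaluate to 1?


Formula: (NOT x3 IMPLIES NOT x6) over 6 vars (64 rows)
Evaluate each row (x1, x2, x3, x4, x5, x6 as bits, MSB first):
  row 0 [000000]: (NOT 0 IMPLIES NOT 0) -> 1
  row 1 [000001]: (NOT 0 IMPLIES NOT 1) -> 0
  row 2 [000010]: (NOT 0 IMPLIES NOT 0) -> 1
  row 3 [000011]: (NOT 0 IMPLIES NOT 1) -> 0
  row 4 [000100]: (NOT 0 IMPLIES NOT 0) -> 1
  (every remaining row is evaluated the same way; all 64 results are listed next)
Full result column, 8 rows per line (x1,x2,x3 fixed per line; x4,x5,x6 runs 000..111 left to right):
  rows 0-7 [x1,x2,x3=000]: 10101010  (ones: 4)
  rows 8-15 [x1,x2,x3=001]: 11111111  (ones: 8)
  rows 16-23 [x1,x2,x3=010]: 10101010  (ones: 4)
  rows 24-31 [x1,x2,x3=011]: 11111111  (ones: 8)
  rows 32-39 [x1,x2,x3=100]: 10101010  (ones: 4)
  rows 40-47 [x1,x2,x3=101]: 11111111  (ones: 8)
  rows 48-55 [x1,x2,x3=110]: 10101010  (ones: 4)
  rows 56-63 [x1,x2,x3=111]: 11111111  (ones: 8)
Count of 1-rows = 4+8+4+8+4+8+4+8 = 48

48


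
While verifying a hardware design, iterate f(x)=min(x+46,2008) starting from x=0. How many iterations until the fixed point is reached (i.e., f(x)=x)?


Step 1: x=0, cap=2008, increment=46
Step 2: x grows by 46 each step until capped at 2008; fixed point is x=2008
Step 3: iterations = ceil(2008/46) = 44

44


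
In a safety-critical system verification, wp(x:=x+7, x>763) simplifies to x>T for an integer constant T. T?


Formula: wp(x:=E, P) = P[E/x] (substitute E for x in postcondition)
Step 1: Postcondition: x>763
Step 2: Substitute x+7 for x: x+7>763
Step 3: Solve for x: x > 763-7 = 756

756


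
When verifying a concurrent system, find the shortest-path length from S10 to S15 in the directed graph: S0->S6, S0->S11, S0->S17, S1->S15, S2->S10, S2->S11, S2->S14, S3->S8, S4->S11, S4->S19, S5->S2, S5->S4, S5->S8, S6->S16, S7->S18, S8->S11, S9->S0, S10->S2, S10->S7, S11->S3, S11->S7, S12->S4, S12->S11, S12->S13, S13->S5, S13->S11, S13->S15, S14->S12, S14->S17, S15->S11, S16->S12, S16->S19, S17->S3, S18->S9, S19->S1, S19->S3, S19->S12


BFS layer-by-layer from S10:
  dist 0: {S10}
  dist 1: {S2, S7}
  dist 2: {S11, S14, S18}
  dist 3: {S3, S9, S12, S17}
  dist 4: {S0, S4, S8, S13}
  dist 5: {S5, S6, S15, S19}
  -> S15 reached at distance 5
Shortest path length = 5

5


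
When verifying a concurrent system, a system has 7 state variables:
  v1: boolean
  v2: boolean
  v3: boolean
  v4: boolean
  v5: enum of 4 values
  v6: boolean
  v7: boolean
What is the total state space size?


State space = product of domain sizes of all variables.
Domain sizes:
  v1 (boolean): 2
  v2 (boolean): 2
  v3 (boolean): 2
  v4 (boolean): 2
  v5 (enum of 4 values): 4
  v6 (boolean): 2
  v7 (boolean): 2
Product = 2 * 2 * 2 * 2 * 4 * 2 * 2 = 256

256


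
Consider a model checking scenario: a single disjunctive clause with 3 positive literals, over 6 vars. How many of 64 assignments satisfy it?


Step 1: Total=2^6=64
Step 2: Unsat when all 3 false: 2^3=8
Step 3: Sat=64-8=56

56


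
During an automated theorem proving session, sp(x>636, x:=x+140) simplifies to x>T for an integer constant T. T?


Formula: sp(P, x:=E) = exists old_x. (x = E[old_x/x]) AND P[old_x/x] (old_x is the value of x before the assignment; eliminate old_x by solving x = E[old_x/x] for old_x)
Step 1: Precondition P: x>636, i.e. old_x > 636
Step 2: Assignment gives x = old_x + 140, so old_x = x - 140
Step 3: Substitute into P: x - 140 > 636
Step 4: Simplify: x > 636+140 = 776

776


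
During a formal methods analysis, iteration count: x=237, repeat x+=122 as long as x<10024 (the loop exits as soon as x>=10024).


Step 1: x goes from 237 toward 10024 by 122; the body runs while x<10024, so iterations = ceil((bound-start)/step)
Step 2: Distance=9787
Step 3: ceil(9787/122)=81

81


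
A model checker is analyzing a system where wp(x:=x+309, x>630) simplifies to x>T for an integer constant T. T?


Formula: wp(x:=E, P) = P[E/x] (substitute E for x in postcondition)
Step 1: Postcondition: x>630
Step 2: Substitute x+309 for x: x+309>630
Step 3: Solve for x: x > 630-309 = 321

321


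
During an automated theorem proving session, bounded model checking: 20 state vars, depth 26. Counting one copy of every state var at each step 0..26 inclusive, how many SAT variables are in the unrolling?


BMC unrolls to depth k, creating one copy of each state var for steps 0..k.
Step count = 26 + 1 = 27 (steps 0 through 26)
Vars per step = 20
Total = 20 * 27 = 540

540


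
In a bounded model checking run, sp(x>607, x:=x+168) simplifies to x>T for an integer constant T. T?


Formula: sp(P, x:=E) = exists old_x. (x = E[old_x/x]) AND P[old_x/x] (old_x is the value of x before the assignment; eliminate old_x by solving x = E[old_x/x] for old_x)
Step 1: Precondition P: x>607, i.e. old_x > 607
Step 2: Assignment gives x = old_x + 168, so old_x = x - 168
Step 3: Substitute into P: x - 168 > 607
Step 4: Simplify: x > 607+168 = 775

775


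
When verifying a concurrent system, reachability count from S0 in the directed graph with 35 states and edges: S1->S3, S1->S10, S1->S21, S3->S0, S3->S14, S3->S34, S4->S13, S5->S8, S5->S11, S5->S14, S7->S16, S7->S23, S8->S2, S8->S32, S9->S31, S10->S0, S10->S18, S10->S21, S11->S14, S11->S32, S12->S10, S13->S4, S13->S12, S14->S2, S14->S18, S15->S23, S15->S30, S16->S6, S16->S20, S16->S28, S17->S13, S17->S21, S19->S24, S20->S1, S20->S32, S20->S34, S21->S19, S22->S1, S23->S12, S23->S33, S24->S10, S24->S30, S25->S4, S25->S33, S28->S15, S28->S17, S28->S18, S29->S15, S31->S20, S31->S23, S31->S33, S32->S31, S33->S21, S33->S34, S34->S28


BFS from S0:
  layer 0: {S0}
Reachable set: {S0}
Count = 1

1


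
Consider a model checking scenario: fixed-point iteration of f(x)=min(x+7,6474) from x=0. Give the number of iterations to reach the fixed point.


Step 1: x=0, cap=6474, increment=7
Step 2: x grows by 7 each step until capped at 6474; fixed point is x=6474
Step 3: iterations = ceil(6474/7) = 925

925


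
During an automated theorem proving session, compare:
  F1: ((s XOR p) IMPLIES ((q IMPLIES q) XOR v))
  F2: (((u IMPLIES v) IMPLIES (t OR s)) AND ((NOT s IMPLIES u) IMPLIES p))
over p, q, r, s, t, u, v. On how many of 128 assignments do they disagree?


F1 = ((s XOR p) IMPLIES ((q IMPLIES q) XOR v))
F2 = (((u IMPLIES v) IMPLIES (t OR s)) AND ((NOT s IMPLIES u) IMPLIES p))
Evaluate both on each of 128 rows (bits = p,q,r,s,t,u,v):
  row 0 [0000000]: F1=1 F2=0 (differ) -> 1
  row 1 [0000001]: F1=1 F2=0 (differ) -> 1
  row 2 [0000010]: F1=1 F2=0 (differ) -> 1
  row 3 [0000011]: F1=1 F2=0 (differ) -> 1
  row 4 [0000100]: F1=1 F2=1 -> 0
  (every remaining row is evaluated the same way; all 128 results are listed next)
Full result column, 8 rows per line (p,q,r,s fixed per line; t,u,v runs 000..111 left to right):
  rows 0-7 [p,q,r,s=0000]: 11110011  (ones: 6)
  rows 8-15 [p,q,r,s=0001]: 10101010  (ones: 4)
  rows 16-23 [p,q,r,s=0010]: 11110011  (ones: 6)
  rows 24-31 [p,q,r,s=0011]: 10101010  (ones: 4)
  rows 32-39 [p,q,r,s=0100]: 11110011  (ones: 6)
  rows 40-47 [p,q,r,s=0101]: 10101010  (ones: 4)
  rows 48-55 [p,q,r,s=0110]: 11110011  (ones: 6)
  rows 56-63 [p,q,r,s=0111]: 10101010  (ones: 4)
  rows 64-71 [p,q,r,s=1000]: 10000101  (ones: 3)
  rows 72-79 [p,q,r,s=1001]: 00000000  (ones: 0)
  rows 80-87 [p,q,r,s=1010]: 10000101  (ones: 3)
  rows 88-95 [p,q,r,s=1011]: 00000000  (ones: 0)
  rows 96-103 [p,q,r,s=1100]: 10000101  (ones: 3)
  rows 104-111 [p,q,r,s=1101]: 00000000  (ones: 0)
  rows 112-119 [p,q,r,s=1110]: 10000101  (ones: 3)
  rows 120-127 [p,q,r,s=1111]: 00000000  (ones: 0)
Disagreements = 6+4+6+4+6+4+6+4+3+0+3+0+3+0+3+0 = 52

52


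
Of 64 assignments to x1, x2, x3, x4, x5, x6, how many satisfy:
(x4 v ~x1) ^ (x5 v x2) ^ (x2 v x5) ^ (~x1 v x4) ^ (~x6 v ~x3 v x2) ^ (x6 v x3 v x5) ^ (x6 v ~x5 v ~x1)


CNF with 7 clauses over 6 vars (64 assignments).
An assignment satisfies CNF iff every clause has >=1 true literal.
Check each row (bits = x1,x2,x3,x4,x5,x6; clause T/F shown):
  row 0 [000000]: clauses=TFFTTFT -> 0
  row 1 [000001]: clauses=TFFTTTT -> 0
  row 2 [000010]: clauses=TTTTTTT -> 1
  row 3 [000011]: clauses=TTTTTTT -> 1
  row 4 [000100]: clauses=TFFTTFT -> 0
  (every remaining row is evaluated the same way; all 64 results are listed next)
Full result column, 8 rows per line (x1,x2,x3 fixed per line; x4,x5,x6 runs 000..111 left to right):
  rows 0-7 [x1,x2,x3=000]: 00110011  (ones: 4)
  rows 8-15 [x1,x2,x3=001]: 00100010  (ones: 2)
  rows 16-23 [x1,x2,x3=010]: 01110111  (ones: 6)
  rows 24-31 [x1,x2,x3=011]: 11111111  (ones: 8)
  rows 32-39 [x1,x2,x3=100]: 00000001  (ones: 1)
  rows 40-47 [x1,x2,x3=101]: 00000000  (ones: 0)
  rows 48-55 [x1,x2,x3=110]: 00000101  (ones: 2)
  rows 56-63 [x1,x2,x3=111]: 00001101  (ones: 3)
Satisfying assignments = 4+2+6+8+1+0+2+3 = 26

26


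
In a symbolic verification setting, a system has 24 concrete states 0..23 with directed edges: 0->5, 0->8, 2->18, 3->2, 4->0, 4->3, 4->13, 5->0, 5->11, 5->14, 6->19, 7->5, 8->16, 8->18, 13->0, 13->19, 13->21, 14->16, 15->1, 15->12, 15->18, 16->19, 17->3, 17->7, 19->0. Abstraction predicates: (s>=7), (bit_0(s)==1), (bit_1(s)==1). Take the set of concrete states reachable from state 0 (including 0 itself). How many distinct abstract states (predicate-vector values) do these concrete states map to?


BFS from 0:
Concrete reachable: {0, 5, 8, 11, 14, 16, 18, 19}
Abstract via predicates (s>=7), (bit_0(s)==1), (bit_1(s)==1):
  (0,0,0) <- {0}
  (0,1,0) <- {5}
  (1,0,0) <- {8, 16}
  (1,0,1) <- {14, 18}
  (1,1,1) <- {11, 19}
Distinct abstract states = 5

5


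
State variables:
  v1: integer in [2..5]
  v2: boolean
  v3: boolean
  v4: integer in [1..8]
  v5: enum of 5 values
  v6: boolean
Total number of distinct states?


State space = product of domain sizes of all variables.
Domain sizes:
  v1 (integer in [2..5]): 4
  v2 (boolean): 2
  v3 (boolean): 2
  v4 (integer in [1..8]): 8
  v5 (enum of 5 values): 5
  v6 (boolean): 2
Product = 4 * 2 * 2 * 8 * 5 * 2 = 1280

1280


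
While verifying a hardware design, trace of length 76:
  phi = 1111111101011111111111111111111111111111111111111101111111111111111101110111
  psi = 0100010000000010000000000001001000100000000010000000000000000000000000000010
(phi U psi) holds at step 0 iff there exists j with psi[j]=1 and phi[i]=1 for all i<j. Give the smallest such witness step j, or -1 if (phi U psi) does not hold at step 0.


(phi U psi) at 0: need smallest j with psi[j]=1 and phi[i]=1 for all i in [0,j).
Scan from step 0:
  step 0: phi=1, psi=0 -> continue
  step 1: psi=1 and phi held for [0,1) -> witness found
Witness step = 1

1


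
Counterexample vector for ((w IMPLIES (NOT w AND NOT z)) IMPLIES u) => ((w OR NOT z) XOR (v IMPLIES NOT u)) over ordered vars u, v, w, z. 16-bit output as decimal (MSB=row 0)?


F1 = ((w IMPLIES (NOT w AND NOT z)) IMPLIES u)
F2 = ((w OR NOT z) XOR (v IMPLIES NOT u))
Counterexample to F1=>F2 is where F1=1 and F2=0.
Evaluate each row (bits = u,v,w,z, MSB first):
  row 0 [0000]: F1=0 F2=0 -> F1&~F2 -> 0
  row 1 [0001]: F1=0 F2=1 -> F1&~F2 -> 0
  row 2 [0010]: F1=1 F2=0 -> F1&~F2 -> 1
  row 3 [0011]: F1=1 F2=0 -> F1&~F2 -> 1
  row 4 [0100]: F1=0 F2=0 -> F1&~F2 -> 0
  row 5 [0101]: F1=0 F2=1 -> F1&~F2 -> 0
  row 6 [0110]: F1=1 F2=0 -> F1&~F2 -> 1
  row 7 [0111]: F1=1 F2=0 -> F1&~F2 -> 1
  row 8 [1000]: F1=1 F2=0 -> F1&~F2 -> 1
  row 9 [1001]: F1=1 F2=1 -> F1&~F2 -> 0
  row 10 [1010]: F1=1 F2=0 -> F1&~F2 -> 1
  row 11 [1011]: F1=1 F2=0 -> F1&~F2 -> 1
  row 12 [1100]: F1=1 F2=1 -> F1&~F2 -> 0
  row 13 [1101]: F1=1 F2=0 -> F1&~F2 -> 1
  row 14 [1110]: F1=1 F2=1 -> F1&~F2 -> 0
  row 15 [1111]: F1=1 F2=1 -> F1&~F2 -> 0
Full result column, 4 rows per line (u,v fixed per line; w,z runs 00..11 left to right):
  rows 0-3 [u,v=00]: 0011  = hex 3
  rows 4-7 [u,v=01]: 0011  = hex 3
  rows 8-11 [u,v=10]: 1011  = hex B
  rows 12-15 [u,v=11]: 0100  = hex 4
Counterexample vector (row 0 .. row 15) = 0011001110110100
Output column grouped in 4s = 0011 0011 1011 0100 = 0x33B4
Convert to decimal digit by digit (value = value*16 + digit):
  3 -> 3
  3*16 + 3 = 51
  51*16 + 11 (B) = 827
  827*16 + 4 = 13236
Decimal = 13236

13236


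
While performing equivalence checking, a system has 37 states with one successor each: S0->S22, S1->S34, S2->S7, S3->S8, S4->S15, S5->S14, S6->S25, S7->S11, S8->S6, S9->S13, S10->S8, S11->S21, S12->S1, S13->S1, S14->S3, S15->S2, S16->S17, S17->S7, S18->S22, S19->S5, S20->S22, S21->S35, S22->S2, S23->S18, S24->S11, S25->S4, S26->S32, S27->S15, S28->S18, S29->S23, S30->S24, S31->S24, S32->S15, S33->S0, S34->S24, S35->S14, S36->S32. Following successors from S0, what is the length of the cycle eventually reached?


Trace from S0 until a state repeats:
  S0 -> S22 -> S2 -> S7 -> S11 -> S21 -> S35 -> S14 -> S3 -> S8 -> S6 -> S25 -> S4 -> S15 -> S2
S2 first seen at step 2, revisited at step 14.
Cycle length = 14 - 2 = 12

12


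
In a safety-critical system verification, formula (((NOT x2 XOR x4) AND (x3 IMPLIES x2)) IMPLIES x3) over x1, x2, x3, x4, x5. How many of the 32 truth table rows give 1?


Formula: (((NOT x2 XOR x4) AND (x3 IMPLIES x2)) IMPLIES x3) over 5 vars (32 rows)
Evaluate each row (x1, x2, x3, x4, x5 as bits, MSB first):
  row 0 [00000]: (((NOT 0 XOR 0) AND (0 IMPLIES 0)) IMPLIES 0) -> 0
  row 1 [00001]: (((NOT 0 XOR 0) AND (0 IMPLIES 0)) IMPLIES 0) -> 0
  row 2 [00010]: (((NOT 0 XOR 1) AND (0 IMPLIES 0)) IMPLIES 0) -> 1
  row 3 [00011]: (((NOT 0 XOR 1) AND (0 IMPLIES 0)) IMPLIES 0) -> 1
  row 4 [00100]: (((NOT 0 XOR 0) AND (1 IMPLIES 0)) IMPLIES 1) -> 1
  row 5 [00101]: (((NOT 0 XOR 0) AND (1 IMPLIES 0)) IMPLIES 1) -> 1
  row 6 [00110]: (((NOT 0 XOR 1) AND (1 IMPLIES 0)) IMPLIES 1) -> 1
  row 7 [00111]: (((NOT 0 XOR 1) AND (1 IMPLIES 0)) IMPLIES 1) -> 1
  row 8 [01000]: (((NOT 1 XOR 0) AND (0 IMPLIES 1)) IMPLIES 0) -> 1
  row 9 [01001]: (((NOT 1 XOR 0) AND (0 IMPLIES 1)) IMPLIES 0) -> 1
  row 10 [01010]: (((NOT 1 XOR 1) AND (0 IMPLIES 1)) IMPLIES 0) -> 0
  row 11 [01011]: (((NOT 1 XOR 1) AND (0 IMPLIES 1)) IMPLIES 0) -> 0
  row 12 [01100]: (((NOT 1 XOR 0) AND (1 IMPLIES 1)) IMPLIES 1) -> 1
  row 13 [01101]: (((NOT 1 XOR 0) AND (1 IMPLIES 1)) IMPLIES 1) -> 1
  row 14 [01110]: (((NOT 1 XOR 1) AND (1 IMPLIES 1)) IMPLIES 1) -> 1
  row 15 [01111]: (((NOT 1 XOR 1) AND (1 IMPLIES 1)) IMPLIES 1) -> 1
  row 16 [10000]: (((NOT 0 XOR 0) AND (0 IMPLIES 0)) IMPLIES 0) -> 0
  row 17 [10001]: (((NOT 0 XOR 0) AND (0 IMPLIES 0)) IMPLIES 0) -> 0
  row 18 [10010]: (((NOT 0 XOR 1) AND (0 IMPLIES 0)) IMPLIES 0) -> 1
  row 19 [10011]: (((NOT 0 XOR 1) AND (0 IMPLIES 0)) IMPLIES 0) -> 1
  row 20 [10100]: (((NOT 0 XOR 0) AND (1 IMPLIES 0)) IMPLIES 1) -> 1
  row 21 [10101]: (((NOT 0 XOR 0) AND (1 IMPLIES 0)) IMPLIES 1) -> 1
  row 22 [10110]: (((NOT 0 XOR 1) AND (1 IMPLIES 0)) IMPLIES 1) -> 1
  row 23 [10111]: (((NOT 0 XOR 1) AND (1 IMPLIES 0)) IMPLIES 1) -> 1
  row 24 [11000]: (((NOT 1 XOR 0) AND (0 IMPLIES 1)) IMPLIES 0) -> 1
  row 25 [11001]: (((NOT 1 XOR 0) AND (0 IMPLIES 1)) IMPLIES 0) -> 1
  row 26 [11010]: (((NOT 1 XOR 1) AND (0 IMPLIES 1)) IMPLIES 0) -> 0
  row 27 [11011]: (((NOT 1 XOR 1) AND (0 IMPLIES 1)) IMPLIES 0) -> 0
  row 28 [11100]: (((NOT 1 XOR 0) AND (1 IMPLIES 1)) IMPLIES 1) -> 1
  row 29 [11101]: (((NOT 1 XOR 0) AND (1 IMPLIES 1)) IMPLIES 1) -> 1
  row 30 [11110]: (((NOT 1 XOR 1) AND (1 IMPLIES 1)) IMPLIES 1) -> 1
  row 31 [11111]: (((NOT 1 XOR 1) AND (1 IMPLIES 1)) IMPLIES 1) -> 1
Full result column, 8 rows per line (x1,x2 fixed per line; x3,x4,x5 runs 000..111 left to right):
  rows 0-7 [x1,x2=00]: 00111111  (ones: 6)
  rows 8-15 [x1,x2=01]: 11001111  (ones: 6)
  rows 16-23 [x1,x2=10]: 00111111  (ones: 6)
  rows 24-31 [x1,x2=11]: 11001111  (ones: 6)
Count of 1-rows = 6+6+6+6 = 24

24


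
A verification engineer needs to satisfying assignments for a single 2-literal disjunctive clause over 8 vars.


Step 1: Total=2^8=256
Step 2: Unsat when all 2 false: 2^6=64
Step 3: Sat=256-64=192

192


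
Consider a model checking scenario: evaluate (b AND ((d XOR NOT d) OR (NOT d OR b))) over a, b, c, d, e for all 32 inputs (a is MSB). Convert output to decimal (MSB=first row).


Formula: (b AND ((d XOR NOT d) OR (NOT d OR b))) over a, b, c, d, e (32 rows)
Evaluate each row (bits = a,b,c,d,e, MSB first):
  row 0 [00000]: (0 AND ((0 XOR NOT 0) OR (NOT 0 OR 0))) -> 0
  row 1 [00001]: (0 AND ((0 XOR NOT 0) OR (NOT 0 OR 0))) -> 0
  row 2 [00010]: (0 AND ((1 XOR NOT 1) OR (NOT 1 OR 0))) -> 0
  row 3 [00011]: (0 AND ((1 XOR NOT 1) OR (NOT 1 OR 0))) -> 0
  row 4 [00100]: (0 AND ((0 XOR NOT 0) OR (NOT 0 OR 0))) -> 0
  row 5 [00101]: (0 AND ((0 XOR NOT 0) OR (NOT 0 OR 0))) -> 0
  row 6 [00110]: (0 AND ((1 XOR NOT 1) OR (NOT 1 OR 0))) -> 0
  row 7 [00111]: (0 AND ((1 XOR NOT 1) OR (NOT 1 OR 0))) -> 0
  row 8 [01000]: (1 AND ((0 XOR NOT 0) OR (NOT 0 OR 1))) -> 1
  row 9 [01001]: (1 AND ((0 XOR NOT 0) OR (NOT 0 OR 1))) -> 1
  row 10 [01010]: (1 AND ((1 XOR NOT 1) OR (NOT 1 OR 1))) -> 1
  row 11 [01011]: (1 AND ((1 XOR NOT 1) OR (NOT 1 OR 1))) -> 1
  row 12 [01100]: (1 AND ((0 XOR NOT 0) OR (NOT 0 OR 1))) -> 1
  row 13 [01101]: (1 AND ((0 XOR NOT 0) OR (NOT 0 OR 1))) -> 1
  row 14 [01110]: (1 AND ((1 XOR NOT 1) OR (NOT 1 OR 1))) -> 1
  row 15 [01111]: (1 AND ((1 XOR NOT 1) OR (NOT 1 OR 1))) -> 1
  row 16 [10000]: (0 AND ((0 XOR NOT 0) OR (NOT 0 OR 0))) -> 0
  row 17 [10001]: (0 AND ((0 XOR NOT 0) OR (NOT 0 OR 0))) -> 0
  row 18 [10010]: (0 AND ((1 XOR NOT 1) OR (NOT 1 OR 0))) -> 0
  row 19 [10011]: (0 AND ((1 XOR NOT 1) OR (NOT 1 OR 0))) -> 0
  row 20 [10100]: (0 AND ((0 XOR NOT 0) OR (NOT 0 OR 0))) -> 0
  row 21 [10101]: (0 AND ((0 XOR NOT 0) OR (NOT 0 OR 0))) -> 0
  row 22 [10110]: (0 AND ((1 XOR NOT 1) OR (NOT 1 OR 0))) -> 0
  row 23 [10111]: (0 AND ((1 XOR NOT 1) OR (NOT 1 OR 0))) -> 0
  row 24 [11000]: (1 AND ((0 XOR NOT 0) OR (NOT 0 OR 1))) -> 1
  row 25 [11001]: (1 AND ((0 XOR NOT 0) OR (NOT 0 OR 1))) -> 1
  row 26 [11010]: (1 AND ((1 XOR NOT 1) OR (NOT 1 OR 1))) -> 1
  row 27 [11011]: (1 AND ((1 XOR NOT 1) OR (NOT 1 OR 1))) -> 1
  row 28 [11100]: (1 AND ((0 XOR NOT 0) OR (NOT 0 OR 1))) -> 1
  row 29 [11101]: (1 AND ((0 XOR NOT 0) OR (NOT 0 OR 1))) -> 1
  row 30 [11110]: (1 AND ((1 XOR NOT 1) OR (NOT 1 OR 1))) -> 1
  row 31 [11111]: (1 AND ((1 XOR NOT 1) OR (NOT 1 OR 1))) -> 1
Full result column, 4 rows per line (a,b,c fixed per line; d,e runs 00..11 left to right):
  rows 0-3 [a,b,c=000]: 0000  = hex 0
  rows 4-7 [a,b,c=001]: 0000  = hex 0
  rows 8-11 [a,b,c=010]: 1111  = hex F
  rows 12-15 [a,b,c=011]: 1111  = hex F
  rows 16-19 [a,b,c=100]: 0000  = hex 0
  rows 20-23 [a,b,c=101]: 0000  = hex 0
  rows 24-27 [a,b,c=110]: 1111  = hex F
  rows 28-31 [a,b,c=111]: 1111  = hex F
Output column (row 0 .. row 31) = 00000000111111110000000011111111
Output column grouped in 4s = 0000 0000 1111 1111 0000 0000 1111 1111 = 0x00FF00FF
Convert to decimal digit by digit (value = value*16 + digit):
  0 -> 0
  0*16 + 0 = 0
  0*16 + 15 (F) = 15
  15*16 + 15 (F) = 255
  255*16 + 0 = 4080
  4080*16 + 0 = 65280
  65280*16 + 15 (F) = 1044495
  1044495*16 + 15 (F) = 16711935
Decimal = 16711935

16711935


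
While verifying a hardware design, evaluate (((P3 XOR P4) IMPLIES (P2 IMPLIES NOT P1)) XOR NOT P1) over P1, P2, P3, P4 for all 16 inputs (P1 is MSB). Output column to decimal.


Formula: (((P3 XOR P4) IMPLIES (P2 IMPLIES NOT P1)) XOR NOT P1) over P1, P2, P3, P4 (16 rows)
Evaluate each row (bits = P1,P2,P3,P4, MSB first):
  row 0 [0000]: (((0 XOR 0) IMPLIES (0 IMPLIES NOT 0)) XOR NOT 0) -> 0
  row 1 [0001]: (((0 XOR 1) IMPLIES (0 IMPLIES NOT 0)) XOR NOT 0) -> 0
  row 2 [0010]: (((1 XOR 0) IMPLIES (0 IMPLIES NOT 0)) XOR NOT 0) -> 0
  row 3 [0011]: (((1 XOR 1) IMPLIES (0 IMPLIES NOT 0)) XOR NOT 0) -> 0
  row 4 [0100]: (((0 XOR 0) IMPLIES (1 IMPLIES NOT 0)) XOR NOT 0) -> 0
  row 5 [0101]: (((0 XOR 1) IMPLIES (1 IMPLIES NOT 0)) XOR NOT 0) -> 0
  row 6 [0110]: (((1 XOR 0) IMPLIES (1 IMPLIES NOT 0)) XOR NOT 0) -> 0
  row 7 [0111]: (((1 XOR 1) IMPLIES (1 IMPLIES NOT 0)) XOR NOT 0) -> 0
  row 8 [1000]: (((0 XOR 0) IMPLIES (0 IMPLIES NOT 1)) XOR NOT 1) -> 1
  row 9 [1001]: (((0 XOR 1) IMPLIES (0 IMPLIES NOT 1)) XOR NOT 1) -> 1
  row 10 [1010]: (((1 XOR 0) IMPLIES (0 IMPLIES NOT 1)) XOR NOT 1) -> 1
  row 11 [1011]: (((1 XOR 1) IMPLIES (0 IMPLIES NOT 1)) XOR NOT 1) -> 1
  row 12 [1100]: (((0 XOR 0) IMPLIES (1 IMPLIES NOT 1)) XOR NOT 1) -> 1
  row 13 [1101]: (((0 XOR 1) IMPLIES (1 IMPLIES NOT 1)) XOR NOT 1) -> 0
  row 14 [1110]: (((1 XOR 0) IMPLIES (1 IMPLIES NOT 1)) XOR NOT 1) -> 0
  row 15 [1111]: (((1 XOR 1) IMPLIES (1 IMPLIES NOT 1)) XOR NOT 1) -> 1
Full result column, 4 rows per line (P1,P2 fixed per line; P3,P4 runs 00..11 left to right):
  rows 0-3 [P1,P2=00]: 0000  = hex 0
  rows 4-7 [P1,P2=01]: 0000  = hex 0
  rows 8-11 [P1,P2=10]: 1111  = hex F
  rows 12-15 [P1,P2=11]: 1001  = hex 9
Output column (row 0 .. row 15) = 0000000011111001
Output column grouped in 4s = 0000 0000 1111 1001 = 0x00F9
Convert to decimal digit by digit (value = value*16 + digit):
  0 -> 0
  0*16 + 0 = 0
  0*16 + 15 (F) = 15
  15*16 + 9 = 249
Decimal = 249

249


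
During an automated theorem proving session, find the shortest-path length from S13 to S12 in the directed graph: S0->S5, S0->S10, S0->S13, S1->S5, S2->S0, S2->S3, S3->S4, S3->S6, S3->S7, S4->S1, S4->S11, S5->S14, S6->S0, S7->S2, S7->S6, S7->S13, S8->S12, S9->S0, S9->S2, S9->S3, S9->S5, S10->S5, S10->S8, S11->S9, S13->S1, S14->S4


BFS layer-by-layer from S13:
  dist 0: {S13}
  dist 1: {S1}
  dist 2: {S5}
  dist 3: {S14}
  dist 4: {S4}
  dist 5: {S11}
  dist 6: {S9}
  dist 7: {S0, S2, S3}
  dist 8: {S6, S7, S10}
  dist 9: {S8}
  dist 10: {S12}
  -> S12 reached at distance 10
Shortest path length = 10

10


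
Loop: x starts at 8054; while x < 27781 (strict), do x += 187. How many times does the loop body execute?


Step 1: x goes from 8054 toward 27781 by 187; the body runs while x<27781, so iterations = ceil((bound-start)/step)
Step 2: Distance=19727
Step 3: ceil(19727/187)=106

106


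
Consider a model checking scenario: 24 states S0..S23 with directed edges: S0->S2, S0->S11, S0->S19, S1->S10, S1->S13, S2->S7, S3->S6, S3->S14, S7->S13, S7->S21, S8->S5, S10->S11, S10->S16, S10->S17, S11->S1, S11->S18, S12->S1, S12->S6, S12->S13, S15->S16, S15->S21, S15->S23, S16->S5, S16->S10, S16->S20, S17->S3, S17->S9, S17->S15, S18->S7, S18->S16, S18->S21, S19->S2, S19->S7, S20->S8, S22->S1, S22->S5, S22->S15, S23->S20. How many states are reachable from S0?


BFS from S0:
  layer 0: {S0}
  layer 1: {S2, S11, S19}
  layer 2: {S1, S7, S18}
  layer 3: {S10, S13, S16, S21}
  layer 4: {S5, S17, S20}
  layer 5: {S3, S8, S9, S15}
  layer 6: {S6, S14, S23}
Reachable set: {S0, S1, S2, S3, S5, S6, S7, S8, S9, S10, S11, S13, S14, S15, S16, S17, S18, S19, S20, S21, S23}
Count = 21

21


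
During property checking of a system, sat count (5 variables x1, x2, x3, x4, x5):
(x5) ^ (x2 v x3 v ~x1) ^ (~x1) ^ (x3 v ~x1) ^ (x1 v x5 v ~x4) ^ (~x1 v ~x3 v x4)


CNF with 6 clauses over 5 vars (32 assignments).
An assignment satisfies CNF iff every clause has >=1 true literal.
Check each row (bits = x1,x2,x3,x4,x5; clause T/F shown):
  row 0 [00000]: clauses=FTTTTT -> 0
  row 1 [00001]: clauses=TTTTTT -> 1
  row 2 [00010]: clauses=FTTTFT -> 0
  row 3 [00011]: clauses=TTTTTT -> 1
  row 4 [00100]: clauses=FTTTTT -> 0
  row 5 [00101]: clauses=TTTTTT -> 1
  row 6 [00110]: clauses=FTTTFT -> 0
  row 7 [00111]: clauses=TTTTTT -> 1
  row 8 [01000]: clauses=FTTTTT -> 0
  row 9 [01001]: clauses=TTTTTT -> 1
  row 10 [01010]: clauses=FTTTFT -> 0
  row 11 [01011]: clauses=TTTTTT -> 1
  row 12 [01100]: clauses=FTTTTT -> 0
  row 13 [01101]: clauses=TTTTTT -> 1
  row 14 [01110]: clauses=FTTTFT -> 0
  row 15 [01111]: clauses=TTTTTT -> 1
  row 16 [10000]: clauses=FFFFTT -> 0
  row 17 [10001]: clauses=TFFFTT -> 0
  row 18 [10010]: clauses=FFFFTT -> 0
  row 19 [10011]: clauses=TFFFTT -> 0
  row 20 [10100]: clauses=FTFTTF -> 0
  row 21 [10101]: clauses=TTFTTF -> 0
  row 22 [10110]: clauses=FTFTTT -> 0
  row 23 [10111]: clauses=TTFTTT -> 0
  row 24 [11000]: clauses=FTFFTT -> 0
  row 25 [11001]: clauses=TTFFTT -> 0
  row 26 [11010]: clauses=FTFFTT -> 0
  row 27 [11011]: clauses=TTFFTT -> 0
  row 28 [11100]: clauses=FTFTTF -> 0
  row 29 [11101]: clauses=TTFTTF -> 0
  row 30 [11110]: clauses=FTFTTT -> 0
  row 31 [11111]: clauses=TTFTTT -> 0
Full result column, 8 rows per line (x1,x2 fixed per line; x3,x4,x5 runs 000..111 left to right):
  rows 0-7 [x1,x2=00]: 01010101  (ones: 4)
  rows 8-15 [x1,x2=01]: 01010101  (ones: 4)
  rows 16-23 [x1,x2=10]: 00000000  (ones: 0)
  rows 24-31 [x1,x2=11]: 00000000  (ones: 0)
Satisfying assignments = 4+4+0+0 = 8

8


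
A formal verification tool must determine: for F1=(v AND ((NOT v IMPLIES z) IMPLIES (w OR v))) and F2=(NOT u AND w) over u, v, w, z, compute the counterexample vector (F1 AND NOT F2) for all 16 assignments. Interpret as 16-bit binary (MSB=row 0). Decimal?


F1 = (v AND ((NOT v IMPLIES z) IMPLIES (w OR v)))
F2 = (NOT u AND w)
Counterexample to F1=>F2 is where F1=1 and F2=0.
Evaluate each row (bits = u,v,w,z, MSB first):
  row 0 [0000]: F1=0 F2=0 -> F1&~F2 -> 0
  row 1 [0001]: F1=0 F2=0 -> F1&~F2 -> 0
  row 2 [0010]: F1=0 F2=1 -> F1&~F2 -> 0
  row 3 [0011]: F1=0 F2=1 -> F1&~F2 -> 0
  row 4 [0100]: F1=1 F2=0 -> F1&~F2 -> 1
  row 5 [0101]: F1=1 F2=0 -> F1&~F2 -> 1
  row 6 [0110]: F1=1 F2=1 -> F1&~F2 -> 0
  row 7 [0111]: F1=1 F2=1 -> F1&~F2 -> 0
  row 8 [1000]: F1=0 F2=0 -> F1&~F2 -> 0
  row 9 [1001]: F1=0 F2=0 -> F1&~F2 -> 0
  row 10 [1010]: F1=0 F2=0 -> F1&~F2 -> 0
  row 11 [1011]: F1=0 F2=0 -> F1&~F2 -> 0
  row 12 [1100]: F1=1 F2=0 -> F1&~F2 -> 1
  row 13 [1101]: F1=1 F2=0 -> F1&~F2 -> 1
  row 14 [1110]: F1=1 F2=0 -> F1&~F2 -> 1
  row 15 [1111]: F1=1 F2=0 -> F1&~F2 -> 1
Full result column, 4 rows per line (u,v fixed per line; w,z runs 00..11 left to right):
  rows 0-3 [u,v=00]: 0000  = hex 0
  rows 4-7 [u,v=01]: 1100  = hex C
  rows 8-11 [u,v=10]: 0000  = hex 0
  rows 12-15 [u,v=11]: 1111  = hex F
Counterexample vector (row 0 .. row 15) = 0000110000001111
Output column grouped in 4s = 0000 1100 0000 1111 = 0x0C0F
Convert to decimal digit by digit (value = value*16 + digit):
  0 -> 0
  0*16 + 12 (C) = 12
  12*16 + 0 = 192
  192*16 + 15 (F) = 3087
Decimal = 3087

3087


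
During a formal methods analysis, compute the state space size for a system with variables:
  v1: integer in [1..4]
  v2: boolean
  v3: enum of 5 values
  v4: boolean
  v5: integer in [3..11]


State space = product of domain sizes of all variables.
Domain sizes:
  v1 (integer in [1..4]): 4
  v2 (boolean): 2
  v3 (enum of 5 values): 5
  v4 (boolean): 2
  v5 (integer in [3..11]): 9
Product = 4 * 2 * 5 * 2 * 9 = 720

720


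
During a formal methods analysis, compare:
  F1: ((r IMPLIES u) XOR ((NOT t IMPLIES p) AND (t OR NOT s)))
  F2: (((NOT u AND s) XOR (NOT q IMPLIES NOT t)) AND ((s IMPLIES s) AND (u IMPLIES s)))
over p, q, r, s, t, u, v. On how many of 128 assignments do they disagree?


F1 = ((r IMPLIES u) XOR ((NOT t IMPLIES p) AND (t OR NOT s)))
F2 = (((NOT u AND s) XOR (NOT q IMPLIES NOT t)) AND ((s IMPLIES s) AND (u IMPLIES s)))
Evaluate both on each of 128 rows (bits = p,q,r,s,t,u,v):
  row 0 [0000000]: F1=1 F2=1 -> 0
  row 1 [0000001]: F1=1 F2=1 -> 0
  row 2 [0000010]: F1=1 F2=0 (differ) -> 1
  row 3 [0000011]: F1=1 F2=0 (differ) -> 1
  row 4 [0000100]: F1=0 F2=0 -> 0
  (every remaining row is evaluated the same way; all 128 results are listed next)
Full result column, 8 rows per line (p,q,r,s fixed per line; t,u,v runs 000..111 left to right):
  rows 0-7 [p,q,r,s=0000]: 00110000  (ones: 2)
  rows 8-15 [p,q,r,s=0001]: 11001100  (ones: 4)
  rows 16-23 [p,q,r,s=0010]: 11111100  (ones: 6)
  rows 24-31 [p,q,r,s=0011]: 00000000  (ones: 0)
  rows 32-39 [p,q,r,s=0100]: 00111100  (ones: 4)
  rows 40-47 [p,q,r,s=0101]: 11000011  (ones: 4)
  rows 48-55 [p,q,r,s=0110]: 11110000  (ones: 4)
  rows 56-63 [p,q,r,s=0111]: 00001111  (ones: 4)
  rows 64-71 [p,q,r,s=1000]: 11000000  (ones: 2)
  rows 72-79 [p,q,r,s=1001]: 11001100  (ones: 4)
  rows 80-87 [p,q,r,s=1010]: 00001100  (ones: 2)
  rows 88-95 [p,q,r,s=1011]: 00000000  (ones: 0)
  rows 96-103 [p,q,r,s=1100]: 11001100  (ones: 4)
  rows 104-111 [p,q,r,s=1101]: 11000011  (ones: 4)
  rows 112-119 [p,q,r,s=1110]: 00000000  (ones: 0)
  rows 120-127 [p,q,r,s=1111]: 00001111  (ones: 4)
Disagreements = 2+4+6+0+4+4+4+4+2+4+2+0+4+4+0+4 = 48

48


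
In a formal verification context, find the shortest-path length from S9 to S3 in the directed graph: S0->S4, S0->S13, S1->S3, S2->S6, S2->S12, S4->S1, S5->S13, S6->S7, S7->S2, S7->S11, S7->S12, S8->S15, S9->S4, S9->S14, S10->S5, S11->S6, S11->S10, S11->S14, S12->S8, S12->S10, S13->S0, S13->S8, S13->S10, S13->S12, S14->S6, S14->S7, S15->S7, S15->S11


BFS layer-by-layer from S9:
  dist 0: {S9}
  dist 1: {S4, S14}
  dist 2: {S1, S6, S7}
  dist 3: {S2, S3, S11, S12}
  -> S3 reached at distance 3
Shortest path length = 3

3


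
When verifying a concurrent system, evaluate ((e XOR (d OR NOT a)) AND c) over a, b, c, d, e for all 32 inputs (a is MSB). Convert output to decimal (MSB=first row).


Formula: ((e XOR (d OR NOT a)) AND c) over a, b, c, d, e (32 rows)
Evaluate each row (bits = a,b,c,d,e, MSB first):
  row 0 [00000]: ((0 XOR (0 OR NOT 0)) AND 0) -> 0
  row 1 [00001]: ((1 XOR (0 OR NOT 0)) AND 0) -> 0
  row 2 [00010]: ((0 XOR (1 OR NOT 0)) AND 0) -> 0
  row 3 [00011]: ((1 XOR (1 OR NOT 0)) AND 0) -> 0
  row 4 [00100]: ((0 XOR (0 OR NOT 0)) AND 1) -> 1
  row 5 [00101]: ((1 XOR (0 OR NOT 0)) AND 1) -> 0
  row 6 [00110]: ((0 XOR (1 OR NOT 0)) AND 1) -> 1
  row 7 [00111]: ((1 XOR (1 OR NOT 0)) AND 1) -> 0
  row 8 [01000]: ((0 XOR (0 OR NOT 0)) AND 0) -> 0
  row 9 [01001]: ((1 XOR (0 OR NOT 0)) AND 0) -> 0
  row 10 [01010]: ((0 XOR (1 OR NOT 0)) AND 0) -> 0
  row 11 [01011]: ((1 XOR (1 OR NOT 0)) AND 0) -> 0
  row 12 [01100]: ((0 XOR (0 OR NOT 0)) AND 1) -> 1
  row 13 [01101]: ((1 XOR (0 OR NOT 0)) AND 1) -> 0
  row 14 [01110]: ((0 XOR (1 OR NOT 0)) AND 1) -> 1
  row 15 [01111]: ((1 XOR (1 OR NOT 0)) AND 1) -> 0
  row 16 [10000]: ((0 XOR (0 OR NOT 1)) AND 0) -> 0
  row 17 [10001]: ((1 XOR (0 OR NOT 1)) AND 0) -> 0
  row 18 [10010]: ((0 XOR (1 OR NOT 1)) AND 0) -> 0
  row 19 [10011]: ((1 XOR (1 OR NOT 1)) AND 0) -> 0
  row 20 [10100]: ((0 XOR (0 OR NOT 1)) AND 1) -> 0
  row 21 [10101]: ((1 XOR (0 OR NOT 1)) AND 1) -> 1
  row 22 [10110]: ((0 XOR (1 OR NOT 1)) AND 1) -> 1
  row 23 [10111]: ((1 XOR (1 OR NOT 1)) AND 1) -> 0
  row 24 [11000]: ((0 XOR (0 OR NOT 1)) AND 0) -> 0
  row 25 [11001]: ((1 XOR (0 OR NOT 1)) AND 0) -> 0
  row 26 [11010]: ((0 XOR (1 OR NOT 1)) AND 0) -> 0
  row 27 [11011]: ((1 XOR (1 OR NOT 1)) AND 0) -> 0
  row 28 [11100]: ((0 XOR (0 OR NOT 1)) AND 1) -> 0
  row 29 [11101]: ((1 XOR (0 OR NOT 1)) AND 1) -> 1
  row 30 [11110]: ((0 XOR (1 OR NOT 1)) AND 1) -> 1
  row 31 [11111]: ((1 XOR (1 OR NOT 1)) AND 1) -> 0
Full result column, 4 rows per line (a,b,c fixed per line; d,e runs 00..11 left to right):
  rows 0-3 [a,b,c=000]: 0000  = hex 0
  rows 4-7 [a,b,c=001]: 1010  = hex A
  rows 8-11 [a,b,c=010]: 0000  = hex 0
  rows 12-15 [a,b,c=011]: 1010  = hex A
  rows 16-19 [a,b,c=100]: 0000  = hex 0
  rows 20-23 [a,b,c=101]: 0110  = hex 6
  rows 24-27 [a,b,c=110]: 0000  = hex 0
  rows 28-31 [a,b,c=111]: 0110  = hex 6
Output column (row 0 .. row 31) = 00001010000010100000011000000110
Output column grouped in 4s = 0000 1010 0000 1010 0000 0110 0000 0110 = 0x0A0A0606
Convert to decimal digit by digit (value = value*16 + digit):
  0 -> 0
  0*16 + 10 (A) = 10
  10*16 + 0 = 160
  160*16 + 10 (A) = 2570
  2570*16 + 0 = 41120
  41120*16 + 6 = 657926
  657926*16 + 0 = 10526816
  10526816*16 + 6 = 168429062
Decimal = 168429062

168429062


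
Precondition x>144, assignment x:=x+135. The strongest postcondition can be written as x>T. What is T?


Formula: sp(P, x:=E) = exists old_x. (x = E[old_x/x]) AND P[old_x/x] (old_x is the value of x before the assignment; eliminate old_x by solving x = E[old_x/x] for old_x)
Step 1: Precondition P: x>144, i.e. old_x > 144
Step 2: Assignment gives x = old_x + 135, so old_x = x - 135
Step 3: Substitute into P: x - 135 > 144
Step 4: Simplify: x > 144+135 = 279

279


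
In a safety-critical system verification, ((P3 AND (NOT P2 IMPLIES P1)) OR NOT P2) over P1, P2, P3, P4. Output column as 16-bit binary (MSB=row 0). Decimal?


Formula: ((P3 AND (NOT P2 IMPLIES P1)) OR NOT P2) over P1, P2, P3, P4 (16 rows)
Evaluate each row (bits = P1,P2,P3,P4, MSB first):
  row 0 [0000]: ((0 AND (NOT 0 IMPLIES 0)) OR NOT 0) -> 1
  row 1 [0001]: ((0 AND (NOT 0 IMPLIES 0)) OR NOT 0) -> 1
  row 2 [0010]: ((1 AND (NOT 0 IMPLIES 0)) OR NOT 0) -> 1
  row 3 [0011]: ((1 AND (NOT 0 IMPLIES 0)) OR NOT 0) -> 1
  row 4 [0100]: ((0 AND (NOT 1 IMPLIES 0)) OR NOT 1) -> 0
  row 5 [0101]: ((0 AND (NOT 1 IMPLIES 0)) OR NOT 1) -> 0
  row 6 [0110]: ((1 AND (NOT 1 IMPLIES 0)) OR NOT 1) -> 1
  row 7 [0111]: ((1 AND (NOT 1 IMPLIES 0)) OR NOT 1) -> 1
  row 8 [1000]: ((0 AND (NOT 0 IMPLIES 1)) OR NOT 0) -> 1
  row 9 [1001]: ((0 AND (NOT 0 IMPLIES 1)) OR NOT 0) -> 1
  row 10 [1010]: ((1 AND (NOT 0 IMPLIES 1)) OR NOT 0) -> 1
  row 11 [1011]: ((1 AND (NOT 0 IMPLIES 1)) OR NOT 0) -> 1
  row 12 [1100]: ((0 AND (NOT 1 IMPLIES 1)) OR NOT 1) -> 0
  row 13 [1101]: ((0 AND (NOT 1 IMPLIES 1)) OR NOT 1) -> 0
  row 14 [1110]: ((1 AND (NOT 1 IMPLIES 1)) OR NOT 1) -> 1
  row 15 [1111]: ((1 AND (NOT 1 IMPLIES 1)) OR NOT 1) -> 1
Full result column, 4 rows per line (P1,P2 fixed per line; P3,P4 runs 00..11 left to right):
  rows 0-3 [P1,P2=00]: 1111  = hex F
  rows 4-7 [P1,P2=01]: 0011  = hex 3
  rows 8-11 [P1,P2=10]: 1111  = hex F
  rows 12-15 [P1,P2=11]: 0011  = hex 3
Output column (row 0 .. row 15) = 1111001111110011
Output column grouped in 4s = 1111 0011 1111 0011 = 0xF3F3
Convert to decimal digit by digit (value = value*16 + digit):
  F -> 15
  15*16 + 3 = 243
  243*16 + 15 (F) = 3903
  3903*16 + 3 = 62451
Decimal = 62451

62451
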